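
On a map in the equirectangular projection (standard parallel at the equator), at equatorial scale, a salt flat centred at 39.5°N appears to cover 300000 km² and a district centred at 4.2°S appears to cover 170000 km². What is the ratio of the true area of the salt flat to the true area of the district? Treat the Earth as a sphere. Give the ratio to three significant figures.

On the plate carrée, areal scale = h·k = 1 × sec φ, so true area = apparent × cos φ.
True area of salt flat: 300000 × cos(39.5°) = 300000 × 0.7716 = 231500 km².
True area of district: 170000 × cos(4.2°) = 170000 × 0.9973 = 169500 km².
Ratio = 231500 / 169500 ≈ 1.37.

1.37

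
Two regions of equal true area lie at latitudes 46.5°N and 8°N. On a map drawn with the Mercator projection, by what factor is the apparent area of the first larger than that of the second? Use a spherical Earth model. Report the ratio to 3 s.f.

2.07

Mercator is conformal with k = sec φ, so areal scale = k² = sec²φ.
At 46.5°: sec²(46.5°) = 1/0.6884² = 2.110.
At 8°: sec²(8°) = 1/0.9903² = 1.020.
Ratio = 2.110/1.020 = cos²(8°)/cos²(46.5°) ≈ 2.07.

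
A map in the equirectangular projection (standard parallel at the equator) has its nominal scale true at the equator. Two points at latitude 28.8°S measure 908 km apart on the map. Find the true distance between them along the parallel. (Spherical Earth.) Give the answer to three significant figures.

796 km

For the equirectangular projection with φ₀ = 0 (plate carrée), h = 1 along meridians and k = sec φ along parallels.
Along the parallel at 28.8°, map distances are exaggerated by k = sec 28.8° = 1.141.
True distance = 908 / 1.141 = 908 × cos 28.8° ≈ 796 km.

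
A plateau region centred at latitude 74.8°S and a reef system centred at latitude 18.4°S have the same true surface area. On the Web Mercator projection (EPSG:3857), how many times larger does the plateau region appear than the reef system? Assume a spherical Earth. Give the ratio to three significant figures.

Mercator is conformal with k = sec φ, so areal scale = k² = sec²φ.
At 74.8°: sec²(74.8°) = 1/0.2622² = 14.55.
At 18.4°: sec²(18.4°) = 1/0.9489² = 1.111.
Ratio = 14.55/1.111 = cos²(18.4°)/cos²(74.8°) ≈ 13.1.

13.1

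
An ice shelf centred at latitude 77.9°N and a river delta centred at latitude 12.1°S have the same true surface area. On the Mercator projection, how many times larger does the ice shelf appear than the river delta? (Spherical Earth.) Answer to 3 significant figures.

21.8

Mercator areal scale is sec²φ.
At 77.9°: sec²(77.9°) = 1/0.2096² = 22.76.
At 12.1°: sec²(12.1°) = 1/0.9778² = 1.046.
Ratio = 22.76/1.046 = cos²(12.1°)/cos²(77.9°) ≈ 21.8.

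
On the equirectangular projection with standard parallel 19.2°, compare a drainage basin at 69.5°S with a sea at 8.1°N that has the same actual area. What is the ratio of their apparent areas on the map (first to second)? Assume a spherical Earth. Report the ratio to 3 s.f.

With standard parallel φ₀ = 19.2°, the equirectangular projection gives x = Rλ cos φ₀, y = Rφ, so h = 1 and k = cos 19.2° / cos φ.
Areal scale at 69.5°: h·k = 1.000 × 2.697 = 2.697.
Areal scale at 8.1°: h·k = 1.000 × 0.9539 = 0.9539.
Ratio = 2.697/0.9539 ≈ 2.83.

2.83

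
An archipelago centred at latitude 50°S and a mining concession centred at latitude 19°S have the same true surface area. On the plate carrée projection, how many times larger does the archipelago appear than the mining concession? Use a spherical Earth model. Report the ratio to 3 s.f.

1.47

Plate carrée maps x = Rλ, y = Rφ. The meridian scale is h = 1 and the parallel scale is k = 1/cos φ = sec φ.
Areal scale at 50°: h·k = 1.000 × 1.556 = 1.556.
Areal scale at 19°: h·k = 1.000 × 1.058 = 1.058.
Ratio = 1.556/1.058 ≈ 1.47.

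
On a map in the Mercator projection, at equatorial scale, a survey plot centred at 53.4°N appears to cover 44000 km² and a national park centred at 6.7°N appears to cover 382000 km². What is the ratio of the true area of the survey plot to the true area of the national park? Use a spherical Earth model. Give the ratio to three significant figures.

Mercator's areal exaggeration is sec²φ; hence true area = (apparent area) · cos²φ.
True area of survey plot: 44000 × cos²(53.4°) = 44000 × 0.3555 = 15640 km².
True area of national park: 382000 × cos²(6.7°) = 382000 × 0.9864 = 376800 km².
Ratio = 15640 / 376800 ≈ 0.0415.

0.0415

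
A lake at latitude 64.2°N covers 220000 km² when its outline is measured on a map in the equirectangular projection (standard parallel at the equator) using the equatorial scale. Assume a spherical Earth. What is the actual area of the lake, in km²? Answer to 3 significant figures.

95800 km²

In the plate carrée (x = Rλ, y = Rφ), meridians are true-scale (h = 1) and parallels are stretched by k = sec φ.
Areal scale = h·k = 1 × sec φ; at 64.2°, h = 1.000, k = 2.298, so h·k = 2.298.
True area = apparent / (areal scale) = 220000 / 2.298 ≈ 95800 km².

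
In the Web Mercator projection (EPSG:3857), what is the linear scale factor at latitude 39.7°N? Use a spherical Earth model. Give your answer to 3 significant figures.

Mercator is conformal, so the point scale is isotropic: h = k = sec φ = 1/cos φ.
k = 1/cos 39.7° = 1/0.7694 = 1.300.

1.30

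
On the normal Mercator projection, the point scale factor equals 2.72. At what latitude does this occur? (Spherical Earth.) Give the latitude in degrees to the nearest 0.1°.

68.4°

Mercator scale is k = sec φ = 1/cos φ.
1/cos φ = 2.72  ⇒  cos φ = 0.3676  ⇒  φ = arccos(0.3676) ≈ 68.4°.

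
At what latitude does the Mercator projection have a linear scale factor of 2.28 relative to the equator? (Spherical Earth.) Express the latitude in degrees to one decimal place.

Mercator scale is k = sec φ = 1/cos φ.
1/cos φ = 2.28  ⇒  cos φ = 0.4386  ⇒  φ = arccos(0.4386) ≈ 64.0°.

64.0°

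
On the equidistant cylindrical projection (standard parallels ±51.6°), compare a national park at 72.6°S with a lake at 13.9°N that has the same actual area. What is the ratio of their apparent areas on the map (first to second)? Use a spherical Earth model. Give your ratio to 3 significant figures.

With standard parallel φ₀ = 51.6°, the equirectangular projection gives x = Rλ cos φ₀, y = Rφ, so h = 1 and k = cos 51.6° / cos φ.
Areal scale at 72.6°: h·k = 1.000 × 2.077 = 2.077.
Areal scale at 13.9°: h·k = 1.000 × 0.6399 = 0.6399.
Ratio = 2.077/0.6399 ≈ 3.25.

3.25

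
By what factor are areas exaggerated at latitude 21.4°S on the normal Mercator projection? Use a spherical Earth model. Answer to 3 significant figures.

Mercator is conformal, so the point scale is isotropic: h = k = sec φ = 1/cos φ.
Areal scale = k² = sec²φ = 1/cos²(21.4°) = 1/0.9311² = 1.154.

1.15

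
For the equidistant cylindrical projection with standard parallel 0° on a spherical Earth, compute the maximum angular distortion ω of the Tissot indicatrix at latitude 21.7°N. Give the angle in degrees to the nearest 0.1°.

4.2°

Plate carrée maps x = Rλ, y = Rφ. The meridian scale is h = 1 and the parallel scale is k = 1/cos φ = sec φ.
At 21.7°: h = 1.000, k = 1.076; principal scales a = 1.076, b = 1.000.
sin(ω/2) = (a − b)/(a + b) = 0.07627/2.076 = 0.03674, so ω = 2 arcsin(0.03674) ≈ 4.2°.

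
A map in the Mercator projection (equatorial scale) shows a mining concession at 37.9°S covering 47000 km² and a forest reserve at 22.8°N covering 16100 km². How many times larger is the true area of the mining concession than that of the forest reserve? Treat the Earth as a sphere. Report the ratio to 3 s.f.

Mercator's areal exaggeration is sec²φ; hence true area = (apparent area) · cos²φ.
True area of mining concession: 47000 × cos²(37.9°) = 47000 × 0.6227 = 29260 km².
True area of forest reserve: 16100 × cos²(22.8°) = 16100 × 0.8498 = 13680 km².
Ratio = 29260 / 13680 ≈ 2.14.

2.14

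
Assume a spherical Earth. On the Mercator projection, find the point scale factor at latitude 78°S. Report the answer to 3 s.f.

4.81

For Mercator, h = k = sec φ (a conformal cylindrical projection has a single point scale, 1/cos φ).
k = 1/cos 78° = 1/0.2079 = 4.810.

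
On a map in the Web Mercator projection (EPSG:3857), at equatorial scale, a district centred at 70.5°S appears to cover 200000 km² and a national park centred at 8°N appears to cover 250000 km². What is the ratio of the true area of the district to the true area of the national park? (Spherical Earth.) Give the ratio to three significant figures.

On Mercator the areal scale is sec²φ, so true area = apparent × cos²φ.
True area of district: 200000 × cos²(70.5°) = 200000 × 0.1114 = 22290 km².
True area of national park: 250000 × cos²(8°) = 250000 × 0.9806 = 245200 km².
Ratio = 22290 / 245200 ≈ 0.0909.

0.0909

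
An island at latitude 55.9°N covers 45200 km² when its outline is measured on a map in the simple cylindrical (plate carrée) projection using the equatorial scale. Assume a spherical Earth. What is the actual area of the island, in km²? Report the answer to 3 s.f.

In the plate carrée (x = Rλ, y = Rφ), meridians are true-scale (h = 1) and parallels are stretched by k = sec φ.
Areal scale = h·k = 1 × sec φ; at 55.9°, h = 1.000, k = 1.784, so h·k = 1.784.
True area = apparent / (areal scale) = 45200 / 1.784 ≈ 25300 km².

25300 km²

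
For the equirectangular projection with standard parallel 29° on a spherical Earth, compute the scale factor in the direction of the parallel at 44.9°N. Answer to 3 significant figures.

The equidistant cylindrical projection with φ₀ = 29° has h = 1 (meridians true) and k = cos φ₀ / cos φ along parallels.
k = cos 29° / cos 44.9° = 0.8746/0.7083 = 1.235.

1.23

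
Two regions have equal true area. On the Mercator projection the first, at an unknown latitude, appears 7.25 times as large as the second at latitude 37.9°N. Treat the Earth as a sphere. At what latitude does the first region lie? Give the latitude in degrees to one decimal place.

73.0°

On Mercator, (apparent₁)/(apparent₂) = sec²φ₁ / sec²φ₂ when true areas are equal.
cos²φ₂ / cos²φ₁ = 7.25  ⇒  cos φ₁ = cos 37.9° / √7.25 = 0.7891/2.693 = 0.2931.
φ₁ = arccos(0.2931) ≈ 73.0°.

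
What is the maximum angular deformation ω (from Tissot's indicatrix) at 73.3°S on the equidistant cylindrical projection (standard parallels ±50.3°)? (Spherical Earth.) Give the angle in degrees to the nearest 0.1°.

44.6°

With standard parallel φ₀ = 50.3°, the equirectangular projection gives x = Rλ cos φ₀, y = Rφ, so h = 1 and k = cos 50.3° / cos φ.
At 73.3°: h = 1.000, k = 2.223; principal scales a = 2.223, b = 1.000.
sin(ω/2) = (a − b)/(a + b) = 1.223/3.223 = 0.3794, so ω = 2 arcsin(0.3794) ≈ 44.6°.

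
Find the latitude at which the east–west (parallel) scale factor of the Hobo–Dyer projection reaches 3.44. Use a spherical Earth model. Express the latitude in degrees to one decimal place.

Hobo–Dyer is a cylindrical equal-area projection with standard parallels at ±37.5°. For cylindrical equal-area with standard parallel φ₀, h = cos φ / cos φ₀ and k = cos φ₀ / cos φ, so h·k = 1.
k = cos φ₀ / cos φ = 3.44  ⇒  cos φ = cos 37.5° / 3.44 = 0.2306.
φ = arccos(0.2306) ≈ 76.7°.

76.7°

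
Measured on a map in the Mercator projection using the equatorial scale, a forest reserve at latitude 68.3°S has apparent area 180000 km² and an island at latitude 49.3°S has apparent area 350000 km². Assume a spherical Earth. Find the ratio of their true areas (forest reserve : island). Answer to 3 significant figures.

0.165

Mercator's areal exaggeration is sec²φ; hence true area = (apparent area) · cos²φ.
True area of forest reserve: 180000 × cos²(68.3°) = 180000 × 0.1367 = 24610 km².
True area of island: 350000 × cos²(49.3°) = 350000 × 0.4252 = 148800 km².
Ratio = 24610 / 148800 ≈ 0.165.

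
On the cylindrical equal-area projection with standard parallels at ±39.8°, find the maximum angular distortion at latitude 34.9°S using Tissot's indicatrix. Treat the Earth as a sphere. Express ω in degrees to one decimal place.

7.5°

A cylindrical equal-area projection with standard parallel φ₀ has meridian scale h = cos φ / cos φ₀ and parallel scale k = cos φ₀ / cos φ (so areas are preserved, h·k = 1).
At 34.9°: h = 1.068, k = 0.9368; principal scales a = 1.068, b = 0.9368.
sin(ω/2) = (a − b)/(a + b) = 0.1308/2.004 = 0.06524, so ω = 2 arcsin(0.06524) ≈ 7.5°.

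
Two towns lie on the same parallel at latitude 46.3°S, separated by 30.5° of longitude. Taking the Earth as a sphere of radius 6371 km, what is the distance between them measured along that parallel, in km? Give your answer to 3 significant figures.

2340 km

Arc length along a parallel = R cos φ · Δλ (with Δλ in radians).
= 6371 × cos 46.3° × (30.5° × π/180) = 6371 × 0.6909 × 0.5323 ≈ 2340 km.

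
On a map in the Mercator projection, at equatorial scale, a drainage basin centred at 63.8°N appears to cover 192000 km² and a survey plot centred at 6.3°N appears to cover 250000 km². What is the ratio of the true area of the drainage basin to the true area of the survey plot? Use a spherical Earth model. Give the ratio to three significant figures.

Mercator's areal exaggeration is sec²φ; hence true area = (apparent area) · cos²φ.
True area of drainage basin: 192000 × cos²(63.8°) = 192000 × 0.1949 = 37430 km².
True area of survey plot: 250000 × cos²(6.3°) = 250000 × 0.9880 = 247000 km².
Ratio = 37430 / 247000 ≈ 0.152.

0.152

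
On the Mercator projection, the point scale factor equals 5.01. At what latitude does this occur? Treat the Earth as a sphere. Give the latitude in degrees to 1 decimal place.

Mercator scale is k = sec φ = 1/cos φ.
1/cos φ = 5.01  ⇒  cos φ = 0.1996  ⇒  φ = arccos(0.1996) ≈ 78.5°.

78.5°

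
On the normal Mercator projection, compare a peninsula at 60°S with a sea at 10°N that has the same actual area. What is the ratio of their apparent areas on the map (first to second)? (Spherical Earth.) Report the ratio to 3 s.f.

3.88

Mercator areal scale is sec²φ.
At 60°: sec²(60°) = 1/0.5000² = 4.000.
At 10°: sec²(10°) = 1/0.9848² = 1.031.
Ratio = 4.000/1.031 = cos²(10°)/cos²(60°) ≈ 3.88.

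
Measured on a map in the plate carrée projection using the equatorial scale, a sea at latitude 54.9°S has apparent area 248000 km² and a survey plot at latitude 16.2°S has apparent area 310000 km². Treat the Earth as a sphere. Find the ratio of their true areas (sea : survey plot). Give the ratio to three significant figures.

Plate carrée has h = 1 and k = sec φ, giving areal scale sec φ; true area = (apparent area) · cos φ.
True area of sea: 248000 × cos(54.9°) = 248000 × 0.5750 = 142600 km².
True area of survey plot: 310000 × cos(16.2°) = 310000 × 0.9603 = 297700 km².
Ratio = 142600 / 297700 ≈ 0.479.

0.479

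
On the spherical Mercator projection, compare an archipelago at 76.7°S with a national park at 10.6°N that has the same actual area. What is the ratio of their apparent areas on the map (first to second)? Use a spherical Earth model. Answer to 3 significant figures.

Mercator is conformal with k = sec φ, so areal scale = k² = sec²φ.
At 76.7°: sec²(76.7°) = 1/0.2300² = 18.90.
At 10.6°: sec²(10.6°) = 1/0.9829² = 1.035.
Ratio = 18.90/1.035 = cos²(10.6°)/cos²(76.7°) ≈ 18.3.

18.3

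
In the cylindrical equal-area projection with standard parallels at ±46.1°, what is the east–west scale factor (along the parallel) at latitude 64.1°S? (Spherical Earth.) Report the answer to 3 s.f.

A cylindrical equal-area projection with standard parallel φ₀ has meridian scale h = cos φ / cos φ₀ and parallel scale k = cos φ₀ / cos φ (so areas are preserved, h·k = 1).
k = cos 46.1° / cos 64.1° = 0.6934/0.4368 = 1.587.

1.59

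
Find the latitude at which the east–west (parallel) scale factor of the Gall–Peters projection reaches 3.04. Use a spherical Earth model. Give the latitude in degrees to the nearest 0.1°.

76.5°

Gall–Peters is a cylindrical equal-area projection with standard parallels at ±45°. For cylindrical equal-area with standard parallel φ₀, h = cos φ / cos φ₀ and k = cos φ₀ / cos φ, so h·k = 1.
k = cos φ₀ / cos φ = 3.04  ⇒  cos φ = cos 45° / 3.04 = 0.2326.
φ = arccos(0.2326) ≈ 76.5°.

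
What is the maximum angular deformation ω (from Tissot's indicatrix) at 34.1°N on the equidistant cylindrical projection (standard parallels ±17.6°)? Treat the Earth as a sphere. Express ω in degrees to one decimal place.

8.1°

In the equirectangular projection with standard parallel φ₀ = 17.6° (x = Rλ cos φ₀, y = Rφ), meridians are true-scale (h = 1) and the parallel scale is k = cos φ₀ / cos φ.
At 34.1°: h = 1.000, k = 1.151; principal scales a = 1.151, b = 1.000.
sin(ω/2) = (a − b)/(a + b) = 0.1511/2.151 = 0.07025, so ω = 2 arcsin(0.07025) ≈ 8.1°.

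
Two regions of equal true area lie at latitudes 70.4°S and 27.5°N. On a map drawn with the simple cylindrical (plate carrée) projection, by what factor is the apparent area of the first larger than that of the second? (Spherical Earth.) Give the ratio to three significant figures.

For the equirectangular projection with φ₀ = 0 (plate carrée), h = 1 along meridians and k = sec φ along parallels.
Areal scale at 70.4°: h·k = 1.000 × 2.981 = 2.981.
Areal scale at 27.5°: h·k = 1.000 × 1.127 = 1.127.
Ratio = 2.981/1.127 ≈ 2.64.

2.64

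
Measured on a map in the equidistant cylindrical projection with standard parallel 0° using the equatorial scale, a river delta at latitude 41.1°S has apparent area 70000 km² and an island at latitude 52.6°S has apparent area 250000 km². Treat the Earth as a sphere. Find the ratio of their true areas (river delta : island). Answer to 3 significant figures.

On the plate carrée, areal scale = h·k = 1 × sec φ, so true area = apparent × cos φ.
True area of river delta: 70000 × cos(41.1°) = 70000 × 0.7536 = 52750 km².
True area of island: 250000 × cos(52.6°) = 250000 × 0.6074 = 151800 km².
Ratio = 52750 / 151800 ≈ 0.347.

0.347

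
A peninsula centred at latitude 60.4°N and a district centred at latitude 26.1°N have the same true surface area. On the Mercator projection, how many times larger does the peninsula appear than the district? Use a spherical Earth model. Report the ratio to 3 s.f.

3.31

Mercator is conformal with k = sec φ, so areal scale = k² = sec²φ.
At 60.4°: sec²(60.4°) = 1/0.4939² = 4.099.
At 26.1°: sec²(26.1°) = 1/0.8980² = 1.240.
Ratio = 4.099/1.240 = cos²(26.1°)/cos²(60.4°) ≈ 3.31.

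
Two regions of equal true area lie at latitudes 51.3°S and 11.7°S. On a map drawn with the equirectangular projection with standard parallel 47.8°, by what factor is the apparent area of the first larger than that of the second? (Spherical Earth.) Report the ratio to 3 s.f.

1.57

With standard parallel φ₀ = 47.8°, the equirectangular projection gives x = Rλ cos φ₀, y = Rφ, so h = 1 and k = cos 47.8° / cos φ.
Areal scale at 51.3°: h·k = 1.000 × 1.074 = 1.074.
Areal scale at 11.7°: h·k = 1.000 × 0.6860 = 0.6860.
Ratio = 1.074/0.6860 ≈ 1.57.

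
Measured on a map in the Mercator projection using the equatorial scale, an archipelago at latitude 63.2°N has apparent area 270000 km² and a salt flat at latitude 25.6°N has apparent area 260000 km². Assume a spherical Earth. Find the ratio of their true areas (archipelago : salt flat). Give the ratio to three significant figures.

0.260

Since Mercator area scale is 1/cos²φ, the true area equals the apparent area multiplied by cos²φ.
True area of archipelago: 270000 × cos²(63.2°) = 270000 × 0.2033 = 54890 km².
True area of salt flat: 260000 × cos²(25.6°) = 260000 × 0.8133 = 211500 km².
Ratio = 54890 / 211500 ≈ 0.260.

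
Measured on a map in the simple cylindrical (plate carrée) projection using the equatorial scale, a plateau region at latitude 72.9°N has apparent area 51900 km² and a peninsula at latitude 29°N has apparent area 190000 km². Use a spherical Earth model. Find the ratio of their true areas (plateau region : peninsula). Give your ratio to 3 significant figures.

On the plate carrée, areal scale = h·k = 1 × sec φ, so true area = apparent × cos φ.
True area of plateau region: 51900 × cos(72.9°) = 51900 × 0.2940 = 15260 km².
True area of peninsula: 190000 × cos(29°) = 190000 × 0.8746 = 166200 km².
Ratio = 15260 / 166200 ≈ 0.0918.

0.0918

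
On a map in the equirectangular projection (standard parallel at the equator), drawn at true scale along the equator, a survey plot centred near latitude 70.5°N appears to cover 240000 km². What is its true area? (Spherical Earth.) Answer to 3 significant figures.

Plate carrée maps x = Rλ, y = Rφ. The meridian scale is h = 1 and the parallel scale is k = 1/cos φ = sec φ.
Areal scale = h·k = 1 × sec φ; at 70.5°, h = 1.000, k = 2.996, so h·k = 2.996.
True area = apparent / (areal scale) = 240000 / 2.996 ≈ 80100 km².

80100 km²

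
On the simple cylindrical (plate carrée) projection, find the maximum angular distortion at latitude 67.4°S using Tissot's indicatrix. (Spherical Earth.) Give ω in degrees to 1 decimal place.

In the plate carrée (x = Rλ, y = Rφ), meridians are true-scale (h = 1) and parallels are stretched by k = sec φ.
At 67.4°: h = 1.000, k = 2.602; principal scales a = 2.602, b = 1.000.
sin(ω/2) = (a − b)/(a + b) = 1.602/3.602 = 0.4448, so ω = 2 arcsin(0.4448) ≈ 52.8°.

52.8°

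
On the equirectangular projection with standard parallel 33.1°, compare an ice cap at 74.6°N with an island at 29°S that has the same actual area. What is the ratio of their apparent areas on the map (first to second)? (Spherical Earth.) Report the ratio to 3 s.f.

3.29

The equidistant cylindrical projection with φ₀ = 33.1° has h = 1 (meridians true) and k = cos φ₀ / cos φ along parallels.
Areal scale at 74.6°: h·k = 1.000 × 3.155 = 3.155.
Areal scale at 29°: h·k = 1.000 × 0.9578 = 0.9578.
Ratio = 3.155/0.9578 ≈ 3.29.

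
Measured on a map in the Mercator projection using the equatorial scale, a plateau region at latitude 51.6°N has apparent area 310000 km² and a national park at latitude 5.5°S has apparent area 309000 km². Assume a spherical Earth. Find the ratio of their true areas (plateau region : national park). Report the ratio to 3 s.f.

On Mercator the areal scale is sec²φ, so true area = apparent × cos²φ.
True area of plateau region: 310000 × cos²(51.6°) = 310000 × 0.3858 = 119600 km².
True area of national park: 309000 × cos²(5.5°) = 309000 × 0.9908 = 306200 km².
Ratio = 119600 / 306200 ≈ 0.391.

0.391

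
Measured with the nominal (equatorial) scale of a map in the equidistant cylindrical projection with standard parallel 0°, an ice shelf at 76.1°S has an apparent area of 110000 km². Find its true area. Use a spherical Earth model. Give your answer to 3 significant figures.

For the equirectangular projection with φ₀ = 0 (plate carrée), h = 1 along meridians and k = sec φ along parallels.
Areal scale = h·k = 1 × sec φ; at 76.1°, h = 1.000, k = 4.163, so h·k = 4.163.
True area = apparent / (areal scale) = 110000 / 4.163 ≈ 26400 km².

26400 km²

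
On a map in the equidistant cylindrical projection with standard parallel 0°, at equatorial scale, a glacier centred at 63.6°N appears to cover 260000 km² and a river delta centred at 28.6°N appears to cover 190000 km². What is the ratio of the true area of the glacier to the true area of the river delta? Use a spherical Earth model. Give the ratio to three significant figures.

0.693

On the plate carrée, areal scale = h·k = 1 × sec φ, so true area = apparent × cos φ.
True area of glacier: 260000 × cos(63.6°) = 260000 × 0.4446 = 115600 km².
True area of river delta: 190000 × cos(28.6°) = 190000 × 0.8780 = 166800 km².
Ratio = 115600 / 166800 ≈ 0.693.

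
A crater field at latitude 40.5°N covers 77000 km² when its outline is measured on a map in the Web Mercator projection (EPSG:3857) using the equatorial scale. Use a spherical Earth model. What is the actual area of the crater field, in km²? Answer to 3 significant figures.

44500 km²

Mercator is conformal, so the point scale is isotropic: h = k = sec φ = 1/cos φ.
Areal scale = k² = sec²φ = 1/cos²(40.5°) = 1/0.7604² = 1.729.
True area = apparent / (areal scale) = 77000 / 1.729 ≈ 44500 km².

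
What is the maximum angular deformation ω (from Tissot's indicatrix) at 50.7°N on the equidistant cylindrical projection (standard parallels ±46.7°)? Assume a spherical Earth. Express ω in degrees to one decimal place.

4.6°

In the equirectangular projection with standard parallel φ₀ = 46.7° (x = Rλ cos φ₀, y = Rφ), meridians are true-scale (h = 1) and the parallel scale is k = cos φ₀ / cos φ.
At 50.7°: h = 1.000, k = 1.083; principal scales a = 1.083, b = 1.000.
sin(ω/2) = (a − b)/(a + b) = 0.08279/2.083 = 0.03975, so ω = 2 arcsin(0.03975) ≈ 4.6°.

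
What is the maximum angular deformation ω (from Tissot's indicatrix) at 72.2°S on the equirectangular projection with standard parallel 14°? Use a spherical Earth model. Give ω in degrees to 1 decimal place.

62.8°

With standard parallel φ₀ = 14°, the equirectangular projection gives x = Rλ cos φ₀, y = Rφ, so h = 1 and k = cos 14° / cos φ.
At 72.2°: h = 1.000, k = 3.174; principal scales a = 3.174, b = 1.000.
sin(ω/2) = (a − b)/(a + b) = 2.174/4.174 = 0.5209, so ω = 2 arcsin(0.5209) ≈ 62.8°.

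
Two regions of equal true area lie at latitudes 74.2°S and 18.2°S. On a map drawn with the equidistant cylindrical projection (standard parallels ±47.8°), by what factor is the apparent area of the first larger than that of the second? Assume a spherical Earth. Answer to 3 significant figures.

3.49

In the equirectangular projection with standard parallel φ₀ = 47.8° (x = Rλ cos φ₀, y = Rφ), meridians are true-scale (h = 1) and the parallel scale is k = cos φ₀ / cos φ.
Areal scale at 74.2°: h·k = 1.000 × 2.467 = 2.467.
Areal scale at 18.2°: h·k = 1.000 × 0.7071 = 0.7071.
Ratio = 2.467/0.7071 ≈ 3.49.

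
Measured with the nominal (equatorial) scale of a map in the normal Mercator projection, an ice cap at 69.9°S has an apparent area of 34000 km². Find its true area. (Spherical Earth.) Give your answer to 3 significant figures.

Mercator is conformal, so the point scale is isotropic: h = k = sec φ = 1/cos φ.
Areal scale = k² = sec²φ = 1/cos²(69.9°) = 1/0.3437² = 8.467.
True area = apparent / (areal scale) = 34000 / 8.467 ≈ 4020 km².

4020 km²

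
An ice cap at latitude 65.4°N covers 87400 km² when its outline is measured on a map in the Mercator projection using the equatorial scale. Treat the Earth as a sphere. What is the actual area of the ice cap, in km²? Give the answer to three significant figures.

Mercator is conformal, so the point scale is isotropic: h = k = sec φ = 1/cos φ.
Areal scale = k² = sec²φ = 1/cos²(65.4°) = 1/0.4163² = 5.771.
True area = apparent / (areal scale) = 87400 / 5.771 ≈ 15100 km².

15100 km²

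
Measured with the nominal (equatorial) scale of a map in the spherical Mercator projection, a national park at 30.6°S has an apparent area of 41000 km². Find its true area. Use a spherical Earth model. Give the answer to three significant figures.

30400 km²

For Mercator, h = k = sec φ (a conformal cylindrical projection has a single point scale, 1/cos φ).
Areal scale = k² = sec²φ = 1/cos²(30.6°) = 1/0.8607² = 1.350.
True area = apparent / (areal scale) = 41000 / 1.350 ≈ 30400 km².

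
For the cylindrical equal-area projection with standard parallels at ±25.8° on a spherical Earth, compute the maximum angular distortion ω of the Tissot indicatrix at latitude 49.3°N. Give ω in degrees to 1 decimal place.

36.3°

For cylindrical equal-area with standard parallel φ₀, h = cos φ / cos φ₀ and k = cos φ₀ / cos φ, so h·k = 1.
At 49.3°: h = 0.7243, k = 1.381; principal scales a = 1.381, b = 0.7243.
sin(ω/2) = (a − b)/(a + b) = 0.6564/2.105 = 0.3118, so ω = 2 arcsin(0.3118) ≈ 36.3°.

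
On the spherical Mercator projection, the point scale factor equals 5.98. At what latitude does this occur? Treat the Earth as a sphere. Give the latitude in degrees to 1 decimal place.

80.4°

Mercator scale is k = sec φ = 1/cos φ.
1/cos φ = 5.98  ⇒  cos φ = 0.1672  ⇒  φ = arccos(0.1672) ≈ 80.4°.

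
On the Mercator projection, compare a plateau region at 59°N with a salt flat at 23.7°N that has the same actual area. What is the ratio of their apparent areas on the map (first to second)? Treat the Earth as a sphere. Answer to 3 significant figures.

3.16

Mercator is conformal with k = sec φ, so areal scale = k² = sec²φ.
At 59°: sec²(59°) = 1/0.5150² = 3.770.
At 23.7°: sec²(23.7°) = 1/0.9157² = 1.193.
Ratio = 3.770/1.193 = cos²(23.7°)/cos²(59°) ≈ 3.16.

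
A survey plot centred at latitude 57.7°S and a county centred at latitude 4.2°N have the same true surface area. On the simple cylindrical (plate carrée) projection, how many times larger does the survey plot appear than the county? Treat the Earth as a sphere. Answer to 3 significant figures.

In the plate carrée (x = Rλ, y = Rφ), meridians are true-scale (h = 1) and parallels are stretched by k = sec φ.
Areal scale at 57.7°: h·k = 1.000 × 1.871 = 1.871.
Areal scale at 4.2°: h·k = 1.000 × 1.003 = 1.003.
Ratio = 1.871/1.003 ≈ 1.87.

1.87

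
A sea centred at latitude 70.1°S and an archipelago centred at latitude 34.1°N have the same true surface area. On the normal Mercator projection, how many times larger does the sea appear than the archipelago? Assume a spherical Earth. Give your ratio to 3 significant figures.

5.92

On Mercator, area is exaggerated by sec²φ = 1/cos²φ.
At 70.1°: sec²(70.1°) = 1/0.3404² = 8.631.
At 34.1°: sec²(34.1°) = 1/0.8281² = 1.458.
Ratio = 8.631/1.458 = cos²(34.1°)/cos²(70.1°) ≈ 5.92.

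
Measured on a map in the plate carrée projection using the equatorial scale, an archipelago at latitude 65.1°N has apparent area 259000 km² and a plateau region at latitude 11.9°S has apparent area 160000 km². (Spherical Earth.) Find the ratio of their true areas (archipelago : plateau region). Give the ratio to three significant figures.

On the plate carrée, areal scale = h·k = 1 × sec φ, so true area = apparent × cos φ.
True area of archipelago: 259000 × cos(65.1°) = 259000 × 0.4210 = 109000 km².
True area of plateau region: 160000 × cos(11.9°) = 160000 × 0.9785 = 156600 km².
Ratio = 109000 / 156600 ≈ 0.697.

0.697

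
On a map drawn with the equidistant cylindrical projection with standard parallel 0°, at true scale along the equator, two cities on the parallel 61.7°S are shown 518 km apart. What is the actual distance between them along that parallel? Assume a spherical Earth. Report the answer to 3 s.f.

Plate carrée maps x = Rλ, y = Rφ. The meridian scale is h = 1 and the parallel scale is k = 1/cos φ = sec φ.
Along the parallel at 61.7°, map distances are exaggerated by k = sec 61.7° = 2.109.
True distance = 518 / 2.109 = 518 × cos 61.7° ≈ 246 km.

246 km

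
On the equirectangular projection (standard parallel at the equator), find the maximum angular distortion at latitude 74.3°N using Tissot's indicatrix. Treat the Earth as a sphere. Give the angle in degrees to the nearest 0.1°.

70.1°

Plate carrée maps x = Rλ, y = Rφ. The meridian scale is h = 1 and the parallel scale is k = 1/cos φ = sec φ.
At 74.3°: h = 1.000, k = 3.695; principal scales a = 3.695, b = 1.000.
sin(ω/2) = (a − b)/(a + b) = 2.695/4.695 = 0.5741, so ω = 2 arcsin(0.5741) ≈ 70.1°.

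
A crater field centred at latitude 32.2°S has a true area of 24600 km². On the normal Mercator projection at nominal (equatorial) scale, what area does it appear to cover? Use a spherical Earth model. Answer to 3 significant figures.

For Mercator, h = k = sec φ (a conformal cylindrical projection has a single point scale, 1/cos φ).
Areal scale = k² = sec²φ = 1/cos²(32.2°) = 1/0.8462² = 1.397.
Apparent area = 24600 × 1.397 ≈ 34400 km².

34400 km²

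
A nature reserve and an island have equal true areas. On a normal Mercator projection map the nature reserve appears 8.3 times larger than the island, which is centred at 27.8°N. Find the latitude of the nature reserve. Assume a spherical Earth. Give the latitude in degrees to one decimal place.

72.1°

Mercator areal scale is sec²φ, so apparent-area ratio = sec²φ₁ / sec²φ₂ = cos²φ₂ / cos²φ₁.
cos²φ₂ / cos²φ₁ = 8.3  ⇒  cos φ₁ = cos 27.8° / √8.3 = 0.8846/2.881 = 0.3070.
φ₁ = arccos(0.3070) ≈ 72.1°.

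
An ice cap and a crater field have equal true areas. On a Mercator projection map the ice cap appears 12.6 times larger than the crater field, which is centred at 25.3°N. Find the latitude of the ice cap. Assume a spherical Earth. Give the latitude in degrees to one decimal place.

75.2°

For equal true areas on Mercator, apparent areas scale as sec²φ, so the ratio is cos²φ₂ / cos²φ₁.
cos²φ₂ / cos²φ₁ = 12.6  ⇒  cos φ₁ = cos 25.3° / √12.6 = 0.9041/3.550 = 0.2547.
φ₁ = arccos(0.2547) ≈ 75.2°.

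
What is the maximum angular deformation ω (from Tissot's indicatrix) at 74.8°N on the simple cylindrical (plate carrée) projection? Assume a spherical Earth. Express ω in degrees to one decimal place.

71.5°

In the plate carrée (x = Rλ, y = Rφ), meridians are true-scale (h = 1) and parallels are stretched by k = sec φ.
At 74.8°: h = 1.000, k = 3.814; principal scales a = 3.814, b = 1.000.
sin(ω/2) = (a − b)/(a + b) = 2.814/4.814 = 0.5845, so ω = 2 arcsin(0.5845) ≈ 71.5°.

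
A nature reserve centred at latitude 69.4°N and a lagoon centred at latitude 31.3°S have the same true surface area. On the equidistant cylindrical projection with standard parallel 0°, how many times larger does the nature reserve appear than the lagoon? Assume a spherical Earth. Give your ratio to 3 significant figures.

For the equirectangular projection with φ₀ = 0 (plate carrée), h = 1 along meridians and k = sec φ along parallels.
Areal scale at 69.4°: h·k = 1.000 × 2.842 = 2.842.
Areal scale at 31.3°: h·k = 1.000 × 1.170 = 1.170.
Ratio = 2.842/1.170 ≈ 2.43.

2.43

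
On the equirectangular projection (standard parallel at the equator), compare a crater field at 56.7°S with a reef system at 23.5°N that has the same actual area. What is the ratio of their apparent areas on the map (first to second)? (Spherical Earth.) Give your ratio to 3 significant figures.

1.67

Plate carrée maps x = Rλ, y = Rφ. The meridian scale is h = 1 and the parallel scale is k = 1/cos φ = sec φ.
Areal scale at 56.7°: h·k = 1.000 × 1.821 = 1.821.
Areal scale at 23.5°: h·k = 1.000 × 1.090 = 1.090.
Ratio = 1.821/1.090 ≈ 1.67.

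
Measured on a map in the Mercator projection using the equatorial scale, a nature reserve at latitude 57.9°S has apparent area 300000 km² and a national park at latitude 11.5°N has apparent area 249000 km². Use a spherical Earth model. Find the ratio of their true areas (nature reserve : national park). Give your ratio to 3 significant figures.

0.354

Mercator's areal exaggeration is sec²φ; hence true area = (apparent area) · cos²φ.
True area of nature reserve: 300000 × cos²(57.9°) = 300000 × 0.2824 = 84720 km².
True area of national park: 249000 × cos²(11.5°) = 249000 × 0.9603 = 239100 km².
Ratio = 84720 / 239100 ≈ 0.354.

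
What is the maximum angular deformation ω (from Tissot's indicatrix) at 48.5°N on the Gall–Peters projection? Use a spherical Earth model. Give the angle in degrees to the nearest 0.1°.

7.4°

The Gall–Peters projection is cylindrical equal-area with φ₀ = 45°. A cylindrical equal-area projection with standard parallel φ₀ has meridian scale h = cos φ / cos φ₀ and parallel scale k = cos φ₀ / cos φ (so areas are preserved, h·k = 1).
At 48.5°: h = 0.9371, k = 1.067; principal scales a = 1.067, b = 0.9371.
sin(ω/2) = (a − b)/(a + b) = 0.1301/2.004 = 0.06489, so ω = 2 arcsin(0.06489) ≈ 7.4°.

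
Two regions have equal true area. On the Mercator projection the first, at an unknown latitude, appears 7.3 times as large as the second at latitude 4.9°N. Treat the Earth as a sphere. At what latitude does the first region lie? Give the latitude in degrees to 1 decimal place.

For equal true areas on Mercator, apparent areas scale as sec²φ, so the ratio is cos²φ₂ / cos²φ₁.
cos²φ₂ / cos²φ₁ = 7.3  ⇒  cos φ₁ = cos 4.9° / √7.3 = 0.9963/2.702 = 0.3688.
φ₁ = arccos(0.3688) ≈ 68.4°.

68.4°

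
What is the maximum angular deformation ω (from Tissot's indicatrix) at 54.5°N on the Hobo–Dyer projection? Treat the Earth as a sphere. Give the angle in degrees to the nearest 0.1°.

The Hobo–Dyer projection is cylindrical equal-area with φ₀ = 37.5°. For cylindrical equal-area with standard parallel φ₀, h = cos φ / cos φ₀ and k = cos φ₀ / cos φ, so h·k = 1.
At 54.5°: h = 0.7320, k = 1.366; principal scales a = 1.366, b = 0.7320.
sin(ω/2) = (a − b)/(a + b) = 0.6342/2.098 = 0.3023, so ω = 2 arcsin(0.3023) ≈ 35.2°.

35.2°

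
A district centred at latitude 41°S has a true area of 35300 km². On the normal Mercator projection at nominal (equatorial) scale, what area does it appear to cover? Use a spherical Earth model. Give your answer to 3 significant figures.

The Mercator projection is conformal; its linear scale factor is the same in every direction and equals sec φ = 1/cos φ.
Areal scale = k² = sec²φ = 1/cos²(41°) = 1/0.7547² = 1.756.
Apparent area = 35300 × 1.756 ≈ 62000 km².

62000 km²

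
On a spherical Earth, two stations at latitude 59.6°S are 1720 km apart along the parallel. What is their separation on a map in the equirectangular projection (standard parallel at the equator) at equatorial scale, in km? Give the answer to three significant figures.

In the plate carrée (x = Rλ, y = Rφ), meridians are true-scale (h = 1) and parallels are stretched by k = sec φ.
Along the parallel, k = sec 59.6° = 1/0.5060 = 1.976.
Map distance = 1720 × 1.976 ≈ 3400 km.

3400 km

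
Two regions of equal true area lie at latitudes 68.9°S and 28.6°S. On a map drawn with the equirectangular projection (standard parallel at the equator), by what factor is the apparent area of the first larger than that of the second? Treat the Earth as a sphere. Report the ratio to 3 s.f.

Plate carrée maps x = Rλ, y = Rφ. The meridian scale is h = 1 and the parallel scale is k = 1/cos φ = sec φ.
Areal scale at 68.9°: h·k = 1.000 × 2.778 = 2.778.
Areal scale at 28.6°: h·k = 1.000 × 1.139 = 1.139.
Ratio = 2.778/1.139 ≈ 2.44.

2.44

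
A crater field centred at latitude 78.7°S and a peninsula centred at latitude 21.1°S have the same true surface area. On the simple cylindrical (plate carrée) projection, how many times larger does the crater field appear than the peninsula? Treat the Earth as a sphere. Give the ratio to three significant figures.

For the equirectangular projection with φ₀ = 0 (plate carrée), h = 1 along meridians and k = sec φ along parallels.
Areal scale at 78.7°: h·k = 1.000 × 5.103 = 5.103.
Areal scale at 21.1°: h·k = 1.000 × 1.072 = 1.072.
Ratio = 5.103/1.072 ≈ 4.76.

4.76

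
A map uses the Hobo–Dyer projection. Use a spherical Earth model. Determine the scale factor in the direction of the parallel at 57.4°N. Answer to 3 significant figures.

1.47

The Hobo–Dyer projection is cylindrical equal-area with φ₀ = 37.5°. Cylindrical equal-area (φ₀ = 37.5°): h = cos φ / cos 37.5° along meridians, k = cos 37.5° / cos φ along parallels; h·k = 1.
k = cos 37.5° / cos 57.4° = 0.7934/0.5388 = 1.473.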